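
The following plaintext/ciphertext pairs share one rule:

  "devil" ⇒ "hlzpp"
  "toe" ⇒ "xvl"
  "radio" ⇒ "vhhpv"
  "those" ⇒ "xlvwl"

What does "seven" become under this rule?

Vowels shift forward by 7 and consonants shift forward by 4.
For seven: s(cons)+4=w, e(vowel)+7=l, v(cons)+4=z, e(vowel)+7=l, n(cons)+4=r.

wlzlr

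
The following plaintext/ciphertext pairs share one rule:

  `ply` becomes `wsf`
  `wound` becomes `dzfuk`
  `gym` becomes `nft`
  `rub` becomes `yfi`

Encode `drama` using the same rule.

The rule splits by letter class: vowels +11, consonants +7.
Applying it to drama: d(cons)+7=k, r(cons)+7=y, a(vowel)+11=l, m(cons)+7=t, a(vowel)+11=l.

kyltl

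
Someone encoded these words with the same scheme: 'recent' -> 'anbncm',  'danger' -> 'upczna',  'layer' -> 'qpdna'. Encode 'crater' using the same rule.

bapmna

r(17)→a(0) and e(4)→n(13) fit y≡19x+15 (mod 26); the inverse of 19 mod 26 is 11. This is an affine cipher: with a=0,…,z=25, each position x becomes (19x+15) mod 26.
On crater: c(2)→19·2+15≡1=b; r(17)→19·17+15≡0=a; a(0)→19·0+15≡15=p; t(19)→19·19+15≡12=m; e(4)→19·4+15≡13=n; r(17)→19·17+15≡0=a (all mod 26).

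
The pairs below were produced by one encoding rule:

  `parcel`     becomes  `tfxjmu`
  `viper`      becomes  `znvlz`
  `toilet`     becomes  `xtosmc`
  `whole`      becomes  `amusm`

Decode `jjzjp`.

fetch

The shift increases by 1 at each position, starting from +4: 4, 5, 6, ….
Decoding jjzjp: j−4=f, j−5=e, z−6=t, j−7=c, p−8=h.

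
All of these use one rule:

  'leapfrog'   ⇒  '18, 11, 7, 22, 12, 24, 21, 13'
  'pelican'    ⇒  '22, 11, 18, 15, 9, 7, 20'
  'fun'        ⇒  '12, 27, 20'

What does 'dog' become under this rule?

l is letter #12 and maps to 18: an offset of 6. The number is (letter's place in the alphabet, a=1) + 6.
For dog: d=4→10, o=15→21, g=7→13.

10, 21, 13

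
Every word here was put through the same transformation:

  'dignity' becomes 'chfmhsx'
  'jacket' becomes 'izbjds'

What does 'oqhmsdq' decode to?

It's a constant shift of +25 (ROT25).
Decoding oqhmsdq: o−25=p, q−25=r, h−25=i, m−25=n, s−25=t, d−25=e, q−25=r.

printer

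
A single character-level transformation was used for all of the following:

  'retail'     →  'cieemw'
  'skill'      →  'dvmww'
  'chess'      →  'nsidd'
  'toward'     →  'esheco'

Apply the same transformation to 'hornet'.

Vowels shift forward by 4 and consonants shift forward by 11.
On hornet: h(cons)+11=s, o(vowel)+4=s, r(cons)+11=c, n(cons)+11=y, e(vowel)+4=i, t(cons)+11=e.

sscyie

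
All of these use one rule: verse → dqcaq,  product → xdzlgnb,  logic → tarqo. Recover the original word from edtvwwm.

wrinkle

Shifts by position in verse: pos 0: v→d (+8), pos 1: e→q (+12), pos 2: r→c (+11), pos 3: s→a (+8), pos 4: e→q (+12) — repeating every 3. The shifts repeat in a cycle of length 3: positions 0,1,… shift by +8, +12, +11, then the pattern repeats.
Decoding edtvwwm: e−8=w, d−12=r, t−11=i, v−8=n, w−12=k, w−11=l, m−8=e.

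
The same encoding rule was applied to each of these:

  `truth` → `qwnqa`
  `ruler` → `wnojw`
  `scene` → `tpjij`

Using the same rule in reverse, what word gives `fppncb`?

Treating letters as 0–25, the rule is x ↦ 23x + 21 (mod 26).
Reversing it on fppncb: f(5)→17·(5−21)≡14=o; p(15)→17·(15−21)≡2=c; p(15)→17·(15−21)≡2=c; n(13)→17·(13−21)≡20=u; c(2)→17·(2−21)≡15=p; b(1)→17·(1−21)≡24=y (all mod 26).

occupy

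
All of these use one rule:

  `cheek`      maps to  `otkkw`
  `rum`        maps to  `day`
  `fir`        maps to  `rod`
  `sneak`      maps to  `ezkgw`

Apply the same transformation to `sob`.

eun

The shift depends on letter class: consonant c→o is +12, but vowel e→k is +6. Vowels shift forward by 6 and consonants shift forward by 12.
On sob: s(cons)+12=e, o(vowel)+6=u, b(cons)+12=n.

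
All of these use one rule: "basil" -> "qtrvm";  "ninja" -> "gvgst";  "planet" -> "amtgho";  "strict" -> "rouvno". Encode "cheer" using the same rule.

b(1)→q(16) and a(0)→t(19) fit y≡23x+19 (mod 26); the inverse of 23 mod 26 is 17. This is an affine cipher: with a=0,…,z=25, each position x becomes (23x+19) mod 26.
Applying it to cheer: c(2)→23·2+19≡13=n; h(7)→23·7+19≡24=y; e(4)→23·4+19≡7=h; e(4)→23·4+19≡7=h; r(17)→23·17+19≡20=u (all mod 26).

nyhhu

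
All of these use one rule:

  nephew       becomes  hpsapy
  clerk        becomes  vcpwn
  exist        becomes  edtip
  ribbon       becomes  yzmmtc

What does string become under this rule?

Read the word backwards and shift each letter +11.
For string: reverse → gnirts; then shift: g+11=r, n+11=y, i+11=t, r+11=c, t+11=e, s+11=d.

rytced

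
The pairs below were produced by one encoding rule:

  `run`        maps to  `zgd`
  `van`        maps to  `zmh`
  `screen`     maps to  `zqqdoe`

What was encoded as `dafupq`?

The output letters match the input read backwards, each shifted +12: run reversed is nur. The word is reversed, then every letter is shifted forward by 12.
Reversing it on dafupq: shift back: d−12=r, a−12=o, f−12=t, u−12=i, p−12=d, q−12=e → rotide; then reverse → editor.

editor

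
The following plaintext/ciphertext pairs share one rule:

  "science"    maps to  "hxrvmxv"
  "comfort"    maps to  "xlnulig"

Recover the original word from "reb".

Each pair mirrors across the alphabet (s↔h, c↔x, i↔r): positions sum to 25. Letters are reflected about the middle of the alphabet (position → 25−position): Atbash.
Decoding reb: r↔i, e↔v, b↔y.

ivy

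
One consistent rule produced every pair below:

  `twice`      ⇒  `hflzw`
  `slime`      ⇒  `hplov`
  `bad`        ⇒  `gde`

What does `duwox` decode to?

ultra

Read the word backwards and shift each letter +3.
Decoding duwox: shift back: d−3=a, u−3=r, w−3=t, o−3=l, x−3=u → artlu; then reverse → ultra.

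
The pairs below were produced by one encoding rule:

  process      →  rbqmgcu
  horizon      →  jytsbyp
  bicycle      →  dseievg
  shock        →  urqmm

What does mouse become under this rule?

It's a Vigenère-style cipher with numeric key [2,10]: position i shifts by key[i mod 2].
On mouse: m+2=o, o+10=y, u+2=w, s+10=c, e+2=g.

oywcg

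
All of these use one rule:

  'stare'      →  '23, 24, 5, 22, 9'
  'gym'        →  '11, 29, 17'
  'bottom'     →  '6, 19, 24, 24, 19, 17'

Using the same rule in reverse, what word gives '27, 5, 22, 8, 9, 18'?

s is letter #19 and maps to 23: an offset of 4. The number is (letter's place in the alphabet, a=1) + 4.
Undoing it on 27, 5, 22, 8, 9, 18: 27→(27−4)÷1=23=w, 5→(5−4)÷1=1=a, 22→(22−4)÷1=18=r, 8→(8−4)÷1=4=d, 9→(9−4)÷1=5=e, 18→(18−4)÷1=14=n.

warden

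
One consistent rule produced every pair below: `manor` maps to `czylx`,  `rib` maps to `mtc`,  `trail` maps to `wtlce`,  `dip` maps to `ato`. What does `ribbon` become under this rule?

The word is reversed, then every letter is shifted forward by 11.
Applying it to ribbon: reverse → nobbir; then shift: n+11=y, o+11=z, b+11=m, b+11=m, i+11=t, r+11=c.

yzmmtc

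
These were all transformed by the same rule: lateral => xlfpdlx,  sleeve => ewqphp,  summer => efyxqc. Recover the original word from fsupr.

thief

Shifts by position in lateral: pos 0: l→x (+12), pos 1: a→l (+11), pos 2: t→f (+12), pos 3: e→p (+11) — repeating every 2. The shifts repeat in a cycle of length 2: positions 0,1,… shift by +12, +11, then the pattern repeats.
Reversing it on fsupr: f−12=t, s−11=h, u−12=i, p−11=e, r−12=f.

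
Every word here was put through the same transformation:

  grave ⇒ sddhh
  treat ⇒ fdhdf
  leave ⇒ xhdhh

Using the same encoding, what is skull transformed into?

ewxxx

Two shifts are in play — +3 for a/e/i/o/u, +12 for every other letter.
Applying it to skull: s(cons)+12=e, k(cons)+12=w, u(vowel)+3=x, l(cons)+12=x, l(cons)+12=x.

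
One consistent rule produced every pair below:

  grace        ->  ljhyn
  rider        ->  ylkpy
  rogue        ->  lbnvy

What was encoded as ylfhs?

The output letters match the input read backwards, each shifted +7: grace reversed is ecarg. The word is reversed, then every letter is shifted forward by 7.
Reversing it on ylfhs: shift back: y−7=r, l−7=e, f−7=y, h−7=a, s−7=l → reyal; then reverse → layer.

layer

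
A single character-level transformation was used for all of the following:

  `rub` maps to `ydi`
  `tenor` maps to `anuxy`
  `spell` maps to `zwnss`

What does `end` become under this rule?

nuk

The rule splits by letter class: vowels +9, consonants +7.
For end: e(vowel)+9=n, n(cons)+7=u, d(cons)+7=k.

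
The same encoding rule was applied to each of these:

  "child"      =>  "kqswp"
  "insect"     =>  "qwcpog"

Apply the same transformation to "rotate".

Letter i (0-indexed) is shifted by i+8, so successive shifts are 8, 9, 10, ….
Applying it to rotate: r+8=z, o+9=x, t+10=d, a+11=l, t+12=f, e+13=r.

zxdlfr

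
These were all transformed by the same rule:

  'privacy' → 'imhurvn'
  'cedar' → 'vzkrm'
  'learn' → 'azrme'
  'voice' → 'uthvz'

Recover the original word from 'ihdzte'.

p(15)→i(8) and r(17)→m(12) fit y≡15x+17 (mod 26); the inverse of 15 mod 26 is 7. This is an affine cipher: with a=0,…,z=25, each position x becomes (15x+17) mod 26.
Decoding ihdzte: i(8)→7·(8−17)≡15=p; h(7)→7·(7−17)≡8=i; d(3)→7·(3−17)≡6=g; z(25)→7·(25−17)≡4=e; t(19)→7·(19−17)≡14=o; e(4)→7·(4−17)≡13=n (all mod 26).

pigeon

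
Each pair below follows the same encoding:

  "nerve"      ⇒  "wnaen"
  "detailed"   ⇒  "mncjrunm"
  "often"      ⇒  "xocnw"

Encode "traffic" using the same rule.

Compare letters: n→w is +9, e→n is +9, r→a is +9 — a constant shift. Every letter moves 9 places later in the alphabet, wrapping around z→a.
Applying it to traffic: t+9=c, r+9=a, a+9=j, f+9=o, f+9=o, i+9=r, c+9=l.

cajoorl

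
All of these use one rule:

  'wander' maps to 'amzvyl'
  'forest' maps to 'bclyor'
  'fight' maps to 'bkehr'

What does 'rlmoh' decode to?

trash

This is an affine cipher: with a=0,…,z=25, each position x becomes (3x+12) mod 26.
Undoing it on rlmoh: r(17)→9·(17−12)≡19=t; l(11)→9·(11−12)≡17=r; m(12)→9·(12−12)≡0=a; o(14)→9·(14−12)≡18=s; h(7)→9·(7−12)≡7=h (all mod 26).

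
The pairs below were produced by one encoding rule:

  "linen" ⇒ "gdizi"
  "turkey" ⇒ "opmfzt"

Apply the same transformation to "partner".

kvmoizm

Every letter moves 21 places later in the alphabet, wrapping around z→a.
For partner: p+21=k, a+21=v, r+21=m, t+21=o, n+21=i, e+21=z, r+21=m.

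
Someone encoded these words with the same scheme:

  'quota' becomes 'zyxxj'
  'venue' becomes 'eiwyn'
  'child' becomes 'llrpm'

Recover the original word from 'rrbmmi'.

Shifts by position in quota: pos 0: q→z (+9), pos 1: u→y (+4), pos 2: o→x (+9), pos 3: t→x (+4) — repeating every 2. The shifts repeat in a cycle of length 2: positions 0,1,… shift by +9, +4, then the pattern repeats.
Undoing it on rrbmmi: r−9=i, r−4=n, b−9=s, m−4=i, m−9=d, i−4=e.

inside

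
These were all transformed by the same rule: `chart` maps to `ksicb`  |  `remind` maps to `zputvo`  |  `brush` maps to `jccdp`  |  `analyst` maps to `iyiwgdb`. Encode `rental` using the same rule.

The shifts repeat in a cycle of length 2: positions 0,1,… shift by +8, +11, then the pattern repeats.
On rental: r+8=z, e+11=p, n+8=v, t+11=e, a+8=i, l+11=w.

zpveiw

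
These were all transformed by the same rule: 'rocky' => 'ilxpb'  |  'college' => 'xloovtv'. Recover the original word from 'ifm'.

Each letter is replaced by its mirror in the alphabet: a↔z, b↔y, c↔x, and so on (the Atbash cipher).
Reversing it on ifm: i↔r, f↔u, m↔n.

run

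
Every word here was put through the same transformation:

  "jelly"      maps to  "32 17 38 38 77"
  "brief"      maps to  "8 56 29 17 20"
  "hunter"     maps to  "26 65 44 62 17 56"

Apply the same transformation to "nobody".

44 47 8 47 14 77

j(#10)→32 and e(#5)→17: differences scale by 3, so n = 3·pos + 2. Each letter becomes 3×(its alphabet position, a=1..z=26) + 2.
For nobody: n=14→44, o=15→47, b=2→8, o=15→47, d=4→14, y=25→77.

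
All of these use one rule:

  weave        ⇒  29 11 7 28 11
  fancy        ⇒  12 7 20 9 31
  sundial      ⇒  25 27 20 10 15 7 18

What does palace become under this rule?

22 7 18 7 9 11

w is letter #23 and maps to 29: an offset of 6. The number is (letter's place in the alphabet, a=1) + 6.
On palace: p=16→22, a=1→7, l=12→18, a=1→7, c=3→9, e=5→11.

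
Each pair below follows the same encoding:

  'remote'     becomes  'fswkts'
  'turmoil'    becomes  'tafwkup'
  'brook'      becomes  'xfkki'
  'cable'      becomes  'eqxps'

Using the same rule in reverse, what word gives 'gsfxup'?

r(17)→f(5) and e(4)→s(18) fit y≡7x+16 (mod 26); the inverse of 7 mod 26 is 15. Each letter's alphabet position (a=0..z=25) is mapped through 7·x+16 mod 26 — an affine cipher.
Undoing it on gsfxup: g(6)→15·(6−16)≡6=g; s(18)→15·(18−16)≡4=e; f(5)→15·(5−16)≡17=r; x(23)→15·(23−16)≡1=b; u(20)→15·(20−16)≡8=i; p(15)→15·(15−16)≡11=l (all mod 26).

gerbil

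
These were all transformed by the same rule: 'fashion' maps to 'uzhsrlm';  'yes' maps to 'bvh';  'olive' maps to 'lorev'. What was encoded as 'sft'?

Each pair mirrors across the alphabet (f↔u, a↔z, s↔h): positions sum to 25. Letters are reflected about the middle of the alphabet (position → 25−position): Atbash.
Decoding sft: s↔h, f↔u, t↔g.

hug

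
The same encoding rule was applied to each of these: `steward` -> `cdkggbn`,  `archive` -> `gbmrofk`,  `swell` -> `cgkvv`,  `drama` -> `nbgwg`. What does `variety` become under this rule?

The shift depends on letter class: consonant s→c is +10, but vowel e→k is +6. The rule splits by letter class: vowels +6, consonants +10.
Applying it to variety: v(cons)+10=f, a(vowel)+6=g, r(cons)+10=b, i(vowel)+6=o, e(vowel)+6=k, t(cons)+10=d, y(cons)+10=i.

fgbokdi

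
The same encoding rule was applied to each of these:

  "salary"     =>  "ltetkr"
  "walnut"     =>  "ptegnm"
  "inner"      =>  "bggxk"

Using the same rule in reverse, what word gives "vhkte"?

coral

Compare letters: s→l is +19, a→t is +19, l→e is +19 — a constant shift. This is a Caesar cipher with shift 19.
Undoing it on vhkte: v−19=c, h−19=o, k−19=r, t−19=a, e−19=l.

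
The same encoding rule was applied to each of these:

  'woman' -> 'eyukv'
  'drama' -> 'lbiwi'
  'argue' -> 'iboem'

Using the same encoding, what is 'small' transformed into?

awivt

Shifts by position in woman: pos 0: w→e (+8), pos 1: o→y (+10), pos 2: m→u (+8), pos 3: a→k (+10) — repeating every 2. The shifts repeat in a cycle of length 2: positions 0,1,… shift by +8, +10, then the pattern repeats.
Applying it to small: s+8=a, m+10=w, a+8=i, l+10=v, l+8=t.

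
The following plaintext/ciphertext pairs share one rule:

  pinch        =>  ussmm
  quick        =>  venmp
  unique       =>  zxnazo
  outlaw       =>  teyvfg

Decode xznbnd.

spirit

Shifts by position in pinch: pos 0: p→u (+5), pos 1: i→s (+10), pos 2: n→s (+5), pos 3: c→m (+10) — repeating every 2. The shifts repeat in a cycle of length 2: positions 0,1,… shift by +5, +10, then the pattern repeats.
Decoding xznbnd: x−5=s, z−10=p, n−5=i, b−10=r, n−5=i, d−10=t.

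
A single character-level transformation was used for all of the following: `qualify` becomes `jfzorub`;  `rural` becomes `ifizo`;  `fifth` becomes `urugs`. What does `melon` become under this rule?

Each pair mirrors across the alphabet (q↔j, u↔f, a↔z): positions sum to 25. Letters are reflected about the middle of the alphabet (position → 25−position): Atbash.
Applying it to melon: m↔n, e↔v, l↔o, o↔l, n↔m.

nvolm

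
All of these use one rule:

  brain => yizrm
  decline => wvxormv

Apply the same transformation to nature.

mzgfiv

Each pair mirrors across the alphabet (b↔y, r↔i, a↔z): positions sum to 25. Each letter is replaced by its mirror in the alphabet: a↔z, b↔y, c↔x, and so on (the Atbash cipher).
Applying it to nature: n↔m, a↔z, t↔g, u↔f, r↔i, e↔v.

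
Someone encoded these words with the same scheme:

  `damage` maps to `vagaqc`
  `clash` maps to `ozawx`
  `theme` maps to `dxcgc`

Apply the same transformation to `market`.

d(3)→v(21) and a(0)→a(0) fit y≡7x+0 (mod 26); the inverse of 7 mod 26 is 15. Treating letters as 0–25, the rule is x ↦ 7x + 0 (mod 26).
Applying it to market: m(12)→7·12+0≡6=g; a(0)→7·0+0≡0=a; r(17)→7·17+0≡15=p; k(10)→7·10+0≡18=s; e(4)→7·4+0≡2=c; t(19)→7·19+0≡3=d (all mod 26).

gapscd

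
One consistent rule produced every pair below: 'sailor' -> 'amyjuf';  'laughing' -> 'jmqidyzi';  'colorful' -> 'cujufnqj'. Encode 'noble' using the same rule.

Treating letters as 0–25, the rule is x ↦ 21x + 12 (mod 26).
Applying it to noble: n(13)→21·13+12≡25=z; o(14)→21·14+12≡20=u; b(1)→21·1+12≡7=h; l(11)→21·11+12≡9=j; e(4)→21·4+12≡18=s (all mod 26).

zuhjs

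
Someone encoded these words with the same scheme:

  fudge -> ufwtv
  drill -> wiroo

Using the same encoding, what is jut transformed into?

qfg

Each pair mirrors across the alphabet (f↔u, u↔f, d↔w): positions sum to 25. Each letter is replaced by its mirror in the alphabet: a↔z, b↔y, c↔x, and so on (the Atbash cipher).
For jut: j↔q, u↔f, t↔g.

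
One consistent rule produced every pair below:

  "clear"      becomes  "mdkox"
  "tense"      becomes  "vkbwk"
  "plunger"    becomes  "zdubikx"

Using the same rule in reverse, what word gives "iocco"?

gamma

Treating letters as 0–25, the rule is x ↦ 25x + 14 (mod 26).
Reversing it on iocco: i(8)→25·(8−14)≡6=g; o(14)→25·(14−14)≡0=a; c(2)→25·(2−14)≡12=m; c(2)→25·(2−14)≡12=m; o(14)→25·(14−14)≡0=a (all mod 26).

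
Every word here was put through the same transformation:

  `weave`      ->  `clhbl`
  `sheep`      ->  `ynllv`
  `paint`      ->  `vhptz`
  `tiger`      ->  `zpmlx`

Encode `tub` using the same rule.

zbh

The shift depends on letter class: consonant w→c is +6, but vowel e→l is +7. The rule splits by letter class: vowels +7, consonants +6.
For tub: t(cons)+6=z, u(vowel)+7=b, b(cons)+6=h.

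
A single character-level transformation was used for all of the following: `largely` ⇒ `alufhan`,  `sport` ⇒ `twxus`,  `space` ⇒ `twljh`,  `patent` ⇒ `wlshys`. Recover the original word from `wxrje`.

pouch

l(11)→a(0) and a(0)→l(11) fit y≡25x+11 (mod 26); the inverse of 25 mod 26 is 25. This is an affine cipher: with a=0,…,z=25, each position x becomes (25x+11) mod 26.
Undoing it on wxrje: w(22)→25·(22−11)≡15=p; x(23)→25·(23−11)≡14=o; r(17)→25·(17−11)≡20=u; j(9)→25·(9−11)≡2=c; e(4)→25·(4−11)≡7=h (all mod 26).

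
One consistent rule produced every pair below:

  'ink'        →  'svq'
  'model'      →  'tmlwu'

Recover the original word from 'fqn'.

fix

The output letters match the input read backwards, each shifted +8: ink reversed is kni. Read the word backwards and shift each letter +8.
Reversing it on fqn: shift back: f−8=x, q−8=i, n−8=f → xif; then reverse → fix.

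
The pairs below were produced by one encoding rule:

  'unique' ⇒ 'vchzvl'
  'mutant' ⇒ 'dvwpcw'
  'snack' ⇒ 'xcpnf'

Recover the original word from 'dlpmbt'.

This is an affine cipher: with a=0,…,z=25, each position x becomes (25x+15) mod 26.
Decoding dlpmbt: d(3)→25·(3−15)≡12=m; l(11)→25·(11−15)≡4=e; p(15)→25·(15−15)≡0=a; m(12)→25·(12−15)≡3=d; b(1)→25·(1−15)≡14=o; t(19)→25·(19−15)≡22=w (all mod 26).

meadow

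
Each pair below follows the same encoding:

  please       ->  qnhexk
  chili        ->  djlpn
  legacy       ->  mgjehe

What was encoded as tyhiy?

In please: p→q is +1, l→n is +2, e→h is +3, a→e is +4 — the shift increases by 1 each position. The shift increases by 1 at each position, starting from +1: 1, 2, 3, ….
Reversing it on tyhiy: t−1=s, y−2=w, h−3=e, i−4=e, y−5=t.

sweet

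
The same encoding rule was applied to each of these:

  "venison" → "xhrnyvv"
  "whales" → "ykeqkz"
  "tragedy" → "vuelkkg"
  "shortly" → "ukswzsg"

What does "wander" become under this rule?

In venison: v→x is +2, e→h is +3, n→r is +4, i→n is +5 — the shift increases by 1 each position. The shift increases by 1 at each position, starting from +2: 2, 3, 4, ….
For wander: w+2=y, a+3=d, n+4=r, d+5=i, e+6=k, r+7=y.

ydriky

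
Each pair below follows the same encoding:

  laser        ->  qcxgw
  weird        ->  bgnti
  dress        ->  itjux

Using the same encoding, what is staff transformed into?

The shifts repeat in a cycle of length 2: positions 0,1,… shift by +5, +2, then the pattern repeats.
Applying it to staff: s+5=x, t+2=v, a+5=f, f+2=h, f+5=k.

xvfhk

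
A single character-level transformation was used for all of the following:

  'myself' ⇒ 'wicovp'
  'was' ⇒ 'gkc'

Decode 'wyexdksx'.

This is a Caesar cipher with shift 10.
Decoding wyexdksx: w−10=m, y−10=o, e−10=u, x−10=n, d−10=t, k−10=a, s−10=i, x−10=n.

mountain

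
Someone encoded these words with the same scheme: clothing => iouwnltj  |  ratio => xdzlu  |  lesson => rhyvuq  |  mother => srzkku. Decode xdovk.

raise

It's a Vigenère-style cipher with numeric key [6,3]: position i shifts by key[i mod 2].
Undoing it on xdovk: x−6=r, d−3=a, o−6=i, v−3=s, k−6=e.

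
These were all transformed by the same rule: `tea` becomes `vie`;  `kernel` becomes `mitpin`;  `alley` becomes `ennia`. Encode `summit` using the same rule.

uyoomv

The shift depends on letter class: consonant t→v is +2, but vowel e→i is +4. Two shifts are in play — +4 for a/e/i/o/u, +2 for every other letter.
Applying it to summit: s(cons)+2=u, u(vowel)+4=y, m(cons)+2=o, m(cons)+2=o, i(vowel)+4=m, t(cons)+2=v.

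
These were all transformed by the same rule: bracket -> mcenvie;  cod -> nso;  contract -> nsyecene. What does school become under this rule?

dnsssw

The shift depends on letter class: consonant b→m is +11, but vowel a→e is +4. Two shifts are in play — +4 for a/e/i/o/u, +11 for every other letter.
For school: s(cons)+11=d, c(cons)+11=n, h(cons)+11=s, o(vowel)+4=s, o(vowel)+4=s, l(cons)+11=w.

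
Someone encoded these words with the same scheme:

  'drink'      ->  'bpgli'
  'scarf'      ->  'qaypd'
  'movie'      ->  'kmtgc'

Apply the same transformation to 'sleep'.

qjccn

Compare letters: d→b is +24, r→p is +24, i→g is +24 — a constant shift. Each letter is shifted forward by 24 in the alphabet (a Caesar shift of +24).
On sleep: s+24=q, l+24=j, e+24=c, e+24=c, p+24=n.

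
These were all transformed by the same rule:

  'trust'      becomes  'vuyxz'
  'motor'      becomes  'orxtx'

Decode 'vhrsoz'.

In trust: t→v is +2, r→u is +3, u→y is +4, s→x is +5 — the shift increases by 1 each position. Letter i (0-indexed) is shifted by i+2, so successive shifts are 2, 3, 4, ….
Undoing it on vhrsoz: v−2=t, h−3=e, r−4=n, s−5=n, o−6=i, z−7=s.

tennis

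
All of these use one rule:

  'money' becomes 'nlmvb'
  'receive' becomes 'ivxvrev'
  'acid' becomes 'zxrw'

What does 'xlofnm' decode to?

column

Letters are reflected about the middle of the alphabet (position → 25−position): Atbash.
Reversing it on xlofnm: x↔c, l↔o, o↔l, f↔u, n↔m, m↔n.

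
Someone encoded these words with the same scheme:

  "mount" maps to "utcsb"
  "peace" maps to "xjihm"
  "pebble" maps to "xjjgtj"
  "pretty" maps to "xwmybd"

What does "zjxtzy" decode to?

Shifts by position in mount: pos 0: m→u (+8), pos 1: o→t (+5), pos 2: u→c (+8), pos 3: n→s (+5) — repeating every 2. A repeating key of period 2 is used — shifts +8, +5 over and over.
Reversing it on zjxtzy: z−8=r, j−5=e, x−8=p, t−5=o, z−8=r, y−5=t.

report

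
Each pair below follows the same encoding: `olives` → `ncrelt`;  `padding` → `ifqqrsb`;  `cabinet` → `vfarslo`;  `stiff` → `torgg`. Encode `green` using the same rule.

bylls

This is an affine cipher: with a=0,…,z=25, each position x becomes (21x+5) mod 26.
For green: g(6)→21·6+5≡1=b; r(17)→21·17+5≡24=y; e(4)→21·4+5≡11=l; e(4)→21·4+5≡11=l; n(13)→21·13+5≡18=s (all mod 26).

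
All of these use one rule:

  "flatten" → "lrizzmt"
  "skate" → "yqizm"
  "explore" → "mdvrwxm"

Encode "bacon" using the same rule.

hiiwt

The shift depends on letter class: consonant f→l is +6, but vowel a→i is +8. The rule splits by letter class: vowels +8, consonants +6.
For bacon: b(cons)+6=h, a(vowel)+8=i, c(cons)+6=i, o(vowel)+8=w, n(cons)+6=t.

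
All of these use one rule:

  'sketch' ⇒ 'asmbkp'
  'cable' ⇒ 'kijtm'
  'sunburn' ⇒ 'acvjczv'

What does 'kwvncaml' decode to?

confused

Every letter moves 8 places later in the alphabet, wrapping around z→a.
Undoing it on kwvncaml: k−8=c, w−8=o, v−8=n, n−8=f, c−8=u, a−8=s, m−8=e, l−8=d.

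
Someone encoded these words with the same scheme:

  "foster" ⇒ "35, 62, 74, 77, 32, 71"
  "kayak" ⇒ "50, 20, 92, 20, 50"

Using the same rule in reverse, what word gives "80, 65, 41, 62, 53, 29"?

f(#6)→35 and o(#15)→62: differences scale by 3, so n = 3·pos + 17. With a=1..z=26, the number is 3·pos + 17.
Undoing it on 80, 65, 41, 62, 53, 29: 80→(80−17)÷3=21=u, 65→(65−17)÷3=16=p, 41→(41−17)÷3=8=h, 62→(62−17)÷3=15=o, 53→(53−17)÷3=12=l, 29→(29−17)÷3=4=d.

uphold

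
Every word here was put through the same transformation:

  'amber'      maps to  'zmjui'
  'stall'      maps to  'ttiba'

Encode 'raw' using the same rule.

The word is reversed, then every letter is shifted forward by 8.
For raw: reverse → war; then shift: w+8=e, a+8=i, r+8=z.

eiz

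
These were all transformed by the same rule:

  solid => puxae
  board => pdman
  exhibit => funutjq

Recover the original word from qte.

she

The output letters match the input read backwards, each shifted +12: solid reversed is dilos. Read the word backwards and shift each letter +12.
Reversing it on qte: shift back: q−12=e, t−12=h, e−12=s → ehs; then reverse → she.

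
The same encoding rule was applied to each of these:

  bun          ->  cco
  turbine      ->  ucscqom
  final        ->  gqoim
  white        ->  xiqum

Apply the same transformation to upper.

cqqms

Vowels shift forward by 8 and consonants shift forward by 1.
On upper: u(vowel)+8=c, p(cons)+1=q, p(cons)+1=q, e(vowel)+8=m, r(cons)+1=s.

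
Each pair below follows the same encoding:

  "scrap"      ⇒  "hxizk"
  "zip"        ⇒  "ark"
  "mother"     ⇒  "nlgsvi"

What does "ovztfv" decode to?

league

Each letter is replaced by its mirror in the alphabet: a↔z, b↔y, c↔x, and so on (the Atbash cipher).
Decoding ovztfv: o↔l, v↔e, z↔a, t↔g, f↔u, v↔e.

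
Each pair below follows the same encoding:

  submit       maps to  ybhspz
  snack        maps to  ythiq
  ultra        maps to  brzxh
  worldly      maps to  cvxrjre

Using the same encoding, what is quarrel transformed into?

wbhxxlr

The shift depends on letter class: consonant s→y is +6, but vowel u→b is +7. Two shifts are in play — +7 for a/e/i/o/u, +6 for every other letter.
Applying it to quarrel: q(cons)+6=w, u(vowel)+7=b, a(vowel)+7=h, r(cons)+6=x, r(cons)+6=x, e(vowel)+7=l, l(cons)+6=r.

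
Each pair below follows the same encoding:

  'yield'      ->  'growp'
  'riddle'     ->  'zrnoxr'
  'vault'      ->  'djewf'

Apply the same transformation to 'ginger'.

orxrqe

In yield: y→g is +8, i→r is +9, e→o is +10, l→w is +11 — the shift increases by 1 each position. The shift increases by 1 at each position, starting from +8: 8, 9, 10, ….
Applying it to ginger: g+8=o, i+9=r, n+10=x, g+11=r, e+12=q, r+13=e.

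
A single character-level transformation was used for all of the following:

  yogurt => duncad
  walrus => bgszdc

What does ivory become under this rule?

nbvzh

In yogurt: y→d is +5, o→u is +6, g→n is +7, u→c is +8 — the shift increases by 1 each position. Each letter shifts forward by (position + 5), i.e. 5, 6, 7, … — the shift grows by one for each successive letter.
On ivory: i+5=n, v+6=b, o+7=v, r+8=z, y+9=h.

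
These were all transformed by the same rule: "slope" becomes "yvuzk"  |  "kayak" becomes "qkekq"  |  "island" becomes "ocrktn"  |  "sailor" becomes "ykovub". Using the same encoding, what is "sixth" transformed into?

ysddn

A repeating key of period 2 is used — shifts +6, +10 over and over.
For sixth: s+6=y, i+10=s, x+6=d, t+10=d, h+6=n.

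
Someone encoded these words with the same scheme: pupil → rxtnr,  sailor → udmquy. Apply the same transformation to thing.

Letter i (0-indexed) is shifted by i+2, so successive shifts are 2, 3, 4, ….
For thing: t+2=v, h+3=k, i+4=m, n+5=s, g+6=m.

vkmsm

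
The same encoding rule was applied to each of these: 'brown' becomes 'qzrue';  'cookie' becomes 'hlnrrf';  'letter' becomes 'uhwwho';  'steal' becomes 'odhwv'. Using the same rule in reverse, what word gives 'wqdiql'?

infant

Two steps: reverse the string, then apply a Caesar shift of +3.
Undoing it on wqdiql: shift back: w−3=t, q−3=n, d−3=a, i−3=f, q−3=n, l−3=i → tnafni; then reverse → infant.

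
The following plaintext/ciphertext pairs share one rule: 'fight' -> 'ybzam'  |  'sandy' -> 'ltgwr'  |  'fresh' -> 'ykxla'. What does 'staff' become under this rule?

Compare letters: f→y is +19, i→b is +19, g→z is +19 — a constant shift. Every letter moves 19 places later in the alphabet, wrapping around z→a.
Applying it to staff: s+19=l, t+19=m, a+19=t, f+19=y, f+19=y.

lmtyy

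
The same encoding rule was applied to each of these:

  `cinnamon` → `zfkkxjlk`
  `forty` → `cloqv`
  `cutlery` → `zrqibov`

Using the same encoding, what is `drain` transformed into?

aoxfk

Every letter moves 23 places later in the alphabet, wrapping around z→a.
On drain: d+23=a, r+23=o, a+23=x, i+23=f, n+23=k.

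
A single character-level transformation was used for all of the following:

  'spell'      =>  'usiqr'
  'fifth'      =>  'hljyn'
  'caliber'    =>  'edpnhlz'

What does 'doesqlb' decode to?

blanket

The shift increases by 1 at each position, starting from +2: 2, 3, 4, ….
Reversing it on doesqlb: d−2=b, o−3=l, e−4=a, s−5=n, q−6=k, l−7=e, b−8=t.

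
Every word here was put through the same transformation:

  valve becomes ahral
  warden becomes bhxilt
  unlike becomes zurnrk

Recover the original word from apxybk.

virtue

Shifts by position in valve: pos 0: v→a (+5), pos 1: a→h (+7), pos 2: l→r (+6), pos 3: v→a (+5), pos 4: e→l (+7) — repeating every 3. It's a Vigenère-style cipher with numeric key [5,7,6]: position i shifts by key[i mod 3].
Reversing it on apxybk: a−5=v, p−7=i, x−6=r, y−5=t, b−7=u, k−6=e.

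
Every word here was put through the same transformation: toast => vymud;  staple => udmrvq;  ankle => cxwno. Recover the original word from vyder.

torch

Shifts by position in toast: pos 0: t→v (+2), pos 1: o→y (+10), pos 2: a→m (+12), pos 3: s→u (+2), pos 4: t→d (+10) — repeating every 3. A repeating key of period 3 is used — shifts +2, +10, +12 over and over.
Decoding vyder: v−2=t, y−10=o, d−12=r, e−2=c, r−10=h.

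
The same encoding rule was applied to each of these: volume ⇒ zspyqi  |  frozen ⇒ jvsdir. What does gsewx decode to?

coast

This is a Caesar cipher with shift 4.
Reversing it on gsewx: g−4=c, s−4=o, e−4=a, w−4=s, x−4=t.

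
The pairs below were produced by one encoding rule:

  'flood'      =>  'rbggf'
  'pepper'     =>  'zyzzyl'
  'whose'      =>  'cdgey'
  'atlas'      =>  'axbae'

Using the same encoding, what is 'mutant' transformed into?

f(5)→r(17) and l(11)→b(1) fit y≡19x+0 (mod 26); the inverse of 19 mod 26 is 11. Treating letters as 0–25, the rule is x ↦ 19x + 0 (mod 26).
Applying it to mutant: m(12)→19·12+0≡20=u; u(20)→19·20+0≡16=q; t(19)→19·19+0≡23=x; a(0)→19·0+0≡0=a; n(13)→19·13+0≡13=n; t(19)→19·19+0≡23=x (all mod 26).

uqxanx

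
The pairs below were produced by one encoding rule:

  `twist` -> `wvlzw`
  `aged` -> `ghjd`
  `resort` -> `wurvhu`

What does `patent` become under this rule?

wqhwds

The output letters match the input read backwards, each shifted +3: twist reversed is tsiwt. The word is reversed, then every letter is shifted forward by 3.
Applying it to patent: reverse → tnetap; then shift: t+3=w, n+3=q, e+3=h, t+3=w, a+3=d, p+3=s.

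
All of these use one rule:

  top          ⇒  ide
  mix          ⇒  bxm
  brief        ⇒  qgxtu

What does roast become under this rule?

Compare letters: t→i is +15, o→d is +15, p→e is +15 — a constant shift. Each letter is shifted forward by 15 in the alphabet (a Caesar shift of +15).
On roast: r+15=g, o+15=d, a+15=p, s+15=h, t+15=i.

gdphi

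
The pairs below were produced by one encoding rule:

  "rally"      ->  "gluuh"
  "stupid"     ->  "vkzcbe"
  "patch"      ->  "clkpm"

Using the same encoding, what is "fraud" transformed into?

This is an affine cipher: with a=0,…,z=25, each position x becomes (15x+11) mod 26.
For fraud: f(5)→15·5+11≡8=i; r(17)→15·17+11≡6=g; a(0)→15·0+11≡11=l; u(20)→15·20+11≡25=z; d(3)→15·3+11≡4=e (all mod 26).

iglze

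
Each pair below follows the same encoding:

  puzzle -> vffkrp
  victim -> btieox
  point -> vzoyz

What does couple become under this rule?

Shifts by position in puzzle: pos 0: p→v (+6), pos 1: u→f (+11), pos 2: z→f (+6), pos 3: z→k (+11) — repeating every 2. The shifts repeat in a cycle of length 2: positions 0,1,… shift by +6, +11, then the pattern repeats.
For couple: c+6=i, o+11=z, u+6=a, p+11=a, l+6=r, e+11=p.

izaarp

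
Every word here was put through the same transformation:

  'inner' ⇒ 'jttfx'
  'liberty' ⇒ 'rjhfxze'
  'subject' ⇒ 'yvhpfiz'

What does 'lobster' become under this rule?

The shift depends on letter class: consonant n→t is +6, but vowel i→j is +1. Two shifts are in play — +1 for a/e/i/o/u, +6 for every other letter.
For lobster: l(cons)+6=r, o(vowel)+1=p, b(cons)+6=h, s(cons)+6=y, t(cons)+6=z, e(vowel)+1=f, r(cons)+6=x.

rphyzfx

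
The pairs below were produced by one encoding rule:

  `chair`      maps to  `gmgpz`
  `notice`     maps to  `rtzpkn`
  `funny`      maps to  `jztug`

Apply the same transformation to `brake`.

In chair: c→g is +4, h→m is +5, a→g is +6, i→p is +7 — the shift increases by 1 each position. Each letter shifts forward by (position + 4), i.e. 4, 5, 6, … — the shift grows by one for each successive letter.
For brake: b+4=f, r+5=w, a+6=g, k+7=r, e+8=m.

fwgrm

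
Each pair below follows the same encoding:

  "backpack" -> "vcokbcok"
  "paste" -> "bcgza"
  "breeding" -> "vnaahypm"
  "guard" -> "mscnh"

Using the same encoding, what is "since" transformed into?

gypoa

b(1)→v(21) and a(0)→c(2) fit y≡19x+2 (mod 26); the inverse of 19 mod 26 is 11. This is an affine cipher: with a=0,…,z=25, each position x becomes (19x+2) mod 26.
On since: s(18)→19·18+2≡6=g; i(8)→19·8+2≡24=y; n(13)→19·13+2≡15=p; c(2)→19·2+2≡14=o; e(4)→19·4+2≡0=a (all mod 26).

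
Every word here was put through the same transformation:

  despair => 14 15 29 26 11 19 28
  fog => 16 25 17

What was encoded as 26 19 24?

d is letter #4 and maps to 14: an offset of 10. Letters become their 1-based position plus 10 (so a→11, b→12, …).
Decoding 26 19 24: 26→(26−10)÷1=16=p, 19→(19−10)÷1=9=i, 24→(24−10)÷1=14=n.

pin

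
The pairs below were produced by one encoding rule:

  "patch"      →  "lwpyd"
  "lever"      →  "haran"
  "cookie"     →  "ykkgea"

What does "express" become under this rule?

It's a constant shift of +22 (ROT22).
Applying it to express: e+22=a, x+22=t, p+22=l, r+22=n, e+22=a, s+22=o, s+22=o.

atlnaoo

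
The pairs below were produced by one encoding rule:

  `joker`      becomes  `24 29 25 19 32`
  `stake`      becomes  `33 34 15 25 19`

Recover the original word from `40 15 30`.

j is letter #10 and maps to 24: an offset of 14. The number is (letter's place in the alphabet, a=1) + 14.
Undoing it on 40 15 30: 40→(40−14)÷1=26=z, 15→(15−14)÷1=1=a, 30→(30−14)÷1=16=p.

zap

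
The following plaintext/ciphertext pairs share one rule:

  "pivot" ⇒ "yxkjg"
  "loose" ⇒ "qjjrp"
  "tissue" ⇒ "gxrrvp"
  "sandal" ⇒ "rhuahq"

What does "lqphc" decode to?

clear

p(15)→y(24) and i(8)→x(23) fit y≡15x+7 (mod 26); the inverse of 15 mod 26 is 7. Treating letters as 0–25, the rule is x ↦ 15x + 7 (mod 26).
Reversing it on lqphc: l(11)→7·(11−7)≡2=c; q(16)→7·(16−7)≡11=l; p(15)→7·(15−7)≡4=e; h(7)→7·(7−7)≡0=a; c(2)→7·(2−7)≡17=r (all mod 26).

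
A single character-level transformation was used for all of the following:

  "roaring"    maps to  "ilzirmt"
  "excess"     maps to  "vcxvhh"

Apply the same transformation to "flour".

Each pair mirrors across the alphabet (r↔i, o↔l, a↔z): positions sum to 25. Each letter is replaced by its mirror in the alphabet: a↔z, b↔y, c↔x, and so on (the Atbash cipher).
For flour: f↔u, l↔o, o↔l, u↔f, r↔i.

uolfi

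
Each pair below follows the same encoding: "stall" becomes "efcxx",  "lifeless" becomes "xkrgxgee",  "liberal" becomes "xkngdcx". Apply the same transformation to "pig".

The shift depends on letter class: consonant s→e is +12, but vowel a→c is +2. Vowels shift forward by 2 and consonants shift forward by 12.
On pig: p(cons)+12=b, i(vowel)+2=k, g(cons)+12=s.

bks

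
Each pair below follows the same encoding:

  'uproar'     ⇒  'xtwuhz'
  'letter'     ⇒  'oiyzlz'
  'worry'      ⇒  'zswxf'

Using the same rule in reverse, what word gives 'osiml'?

lodge

The shift increases by 1 at each position, starting from +3: 3, 4, 5, ….
Decoding osiml: o−3=l, s−4=o, i−5=d, m−6=g, l−7=e.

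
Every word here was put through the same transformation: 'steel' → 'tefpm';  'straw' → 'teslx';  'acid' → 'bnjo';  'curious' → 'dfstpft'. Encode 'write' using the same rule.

Shifts by position in steel: pos 0: s→t (+1), pos 1: t→e (+11), pos 2: e→f (+1), pos 3: e→p (+11) — repeating every 2. It's a Vigenère-style cipher with numeric key [1,11]: position i shifts by key[i mod 2].
Applying it to write: w+1=x, r+11=c, i+1=j, t+11=e, e+1=f.

xcjef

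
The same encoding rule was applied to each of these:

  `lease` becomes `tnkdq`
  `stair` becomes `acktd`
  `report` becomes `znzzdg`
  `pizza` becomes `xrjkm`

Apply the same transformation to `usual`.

The shift increases by 1 at each position, starting from +8: 8, 9, 10, ….
On usual: u+8=c, s+9=b, u+10=e, a+11=l, l+12=x.

cbelx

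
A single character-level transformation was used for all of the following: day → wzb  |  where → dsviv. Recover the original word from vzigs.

Each pair mirrors across the alphabet (d↔w, a↔z, y↔b): positions sum to 25. This is the alphabet-reversal cipher (Atbash): a becomes z, b becomes y, etc.
Undoing it on vzigs: v↔e, z↔a, i↔r, g↔t, s↔h.

earth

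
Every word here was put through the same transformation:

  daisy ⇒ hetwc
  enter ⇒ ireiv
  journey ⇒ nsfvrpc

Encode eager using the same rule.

ieriv

Shifts by position in daisy: pos 0: d→h (+4), pos 1: a→e (+4), pos 2: i→t (+11), pos 3: s→w (+4), pos 4: y→c (+4) — repeating every 3. A repeating key of period 3 is used — shifts +4, +4, +11 over and over.
On eager: e+4=i, a+4=e, g+11=r, e+4=i, r+4=v.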